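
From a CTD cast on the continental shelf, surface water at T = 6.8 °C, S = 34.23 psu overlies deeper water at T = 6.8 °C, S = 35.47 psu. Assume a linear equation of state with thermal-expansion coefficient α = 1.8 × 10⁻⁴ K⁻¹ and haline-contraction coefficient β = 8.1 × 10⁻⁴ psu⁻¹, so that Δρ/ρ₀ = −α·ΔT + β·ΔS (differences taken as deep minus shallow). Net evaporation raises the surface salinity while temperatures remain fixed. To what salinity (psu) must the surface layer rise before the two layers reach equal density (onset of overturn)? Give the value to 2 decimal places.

Neutral buoyancy requires −α(T_deep − T_surf) + β(S_deep − S_surf′) = 0.
S_surf′ = S_deep − (α/β)·ΔT = 35.47 − (1.8 × 10⁻⁴/8.1 × 10⁻⁴)·(+0.0) = 35.4700 psu.
Increase required: 35.4700 − 34.23 = 1.2400 psu.

35.47 psu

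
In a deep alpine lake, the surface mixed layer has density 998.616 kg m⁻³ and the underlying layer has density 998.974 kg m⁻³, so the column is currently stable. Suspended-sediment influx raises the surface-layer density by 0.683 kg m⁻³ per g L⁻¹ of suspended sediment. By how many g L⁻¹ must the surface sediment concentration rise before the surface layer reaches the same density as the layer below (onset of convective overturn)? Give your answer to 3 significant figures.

Density deficit of the surface layer: 998.974 − 998.616 = 0.358 kg m⁻³.
Required change = 0.358 / 0.683 = 0.524 g L⁻¹.

0.524 g L⁻¹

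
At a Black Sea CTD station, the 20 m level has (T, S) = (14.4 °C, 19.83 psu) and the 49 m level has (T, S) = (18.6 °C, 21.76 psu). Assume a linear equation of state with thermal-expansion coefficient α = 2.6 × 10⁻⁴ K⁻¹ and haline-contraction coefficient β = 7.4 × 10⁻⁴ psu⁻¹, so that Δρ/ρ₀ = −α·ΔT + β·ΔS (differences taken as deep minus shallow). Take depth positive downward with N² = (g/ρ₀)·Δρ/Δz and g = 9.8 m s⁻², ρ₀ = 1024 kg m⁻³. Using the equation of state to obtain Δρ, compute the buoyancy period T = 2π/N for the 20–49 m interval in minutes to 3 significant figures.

ΔT = +4.2 K, ΔS = +1.93 psu (deep − shallow).
Δρ/ρ₀ = −αΔT + βΔS = -1.092 × 10⁻³ + 1.4282 × 10⁻³ = 3.362 × 10⁻⁴, so Δρ ≈ 0.3443 kg m⁻³.
N² = (g/ρ₀)·Δρ/Δz = g·(Δρ/ρ₀)/Δz = 9.8 × 3.362 × 10⁻⁴ / 29 = 1.1361 × 10⁻⁴ s⁻².
N = √(1.1361 × 10⁻⁴) = 0.010659 rad s⁻¹ → T = 2π/N = 589.47 s = 9.8245 min ≈ 9.82 min.

9.82 min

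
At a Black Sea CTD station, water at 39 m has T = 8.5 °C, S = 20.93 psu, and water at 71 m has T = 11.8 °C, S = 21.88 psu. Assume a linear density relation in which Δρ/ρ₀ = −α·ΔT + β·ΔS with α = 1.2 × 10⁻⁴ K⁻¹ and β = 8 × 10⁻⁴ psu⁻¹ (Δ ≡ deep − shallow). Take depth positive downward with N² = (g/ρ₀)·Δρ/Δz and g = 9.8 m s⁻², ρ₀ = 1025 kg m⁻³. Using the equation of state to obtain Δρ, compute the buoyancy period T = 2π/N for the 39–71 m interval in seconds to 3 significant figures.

595 s

ΔT = +3.3 K, ΔS = +0.95 psu (deep − shallow).
Δρ/ρ₀ = −αΔT + βΔS = -3.96 × 10⁻⁴ + 7.60 × 10⁻⁴ = 3.64 × 10⁻⁴, so Δρ ≈ 0.3731 kg m⁻³.
N² = (g/ρ₀)·Δρ/Δz = g·(Δρ/ρ₀)/Δz = 9.8 × 3.64 × 10⁻⁴ / 32 = 1.1148 × 10⁻⁴ s⁻².
N = √(1.1148 × 10⁻⁴) = 0.010558 rad s⁻¹ → T = 2π/N = 595.11 s ≈ 595 s.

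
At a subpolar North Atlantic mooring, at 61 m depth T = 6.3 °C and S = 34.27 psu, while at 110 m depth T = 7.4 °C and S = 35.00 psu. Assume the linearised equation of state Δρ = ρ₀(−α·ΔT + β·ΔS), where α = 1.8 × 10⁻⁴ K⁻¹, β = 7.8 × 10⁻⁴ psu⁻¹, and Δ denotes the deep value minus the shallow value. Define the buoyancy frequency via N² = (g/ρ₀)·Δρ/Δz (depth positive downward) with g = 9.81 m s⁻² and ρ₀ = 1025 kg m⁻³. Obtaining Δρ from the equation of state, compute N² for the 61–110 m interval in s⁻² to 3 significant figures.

7.44 × 10⁻⁵ s⁻²

ΔT = +1.1 K, ΔS = +0.73 psu (deep − shallow).
Δρ/ρ₀ = −αΔT + βΔS = -1.98 × 10⁻⁴ + 5.694 × 10⁻⁴ = 3.714 × 10⁻⁴, so Δρ ≈ 0.3807 kg m⁻³.
N² = (g/ρ₀)·Δρ/Δz = g·(Δρ/ρ₀)/Δz = 9.81 × 3.714 × 10⁻⁴ / 49 = 7.4356 × 10⁻⁵ s⁻² ≈ 7.44 × 10⁻⁵ s⁻².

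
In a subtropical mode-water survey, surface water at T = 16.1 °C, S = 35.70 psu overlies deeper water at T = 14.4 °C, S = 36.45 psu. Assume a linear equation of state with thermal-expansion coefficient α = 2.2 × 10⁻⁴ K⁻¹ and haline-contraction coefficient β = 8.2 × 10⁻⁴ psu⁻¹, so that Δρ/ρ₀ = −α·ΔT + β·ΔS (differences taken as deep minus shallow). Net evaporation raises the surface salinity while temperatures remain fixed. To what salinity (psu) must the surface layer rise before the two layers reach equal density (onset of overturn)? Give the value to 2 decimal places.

36.91 psu

Neutral buoyancy requires −α(T_deep − T_surf) + β(S_deep − S_surf′) = 0.
S_surf′ = S_deep − (α/β)·ΔT = 36.45 − (2.2 × 10⁻⁴/8.2 × 10⁻⁴)·(-1.7) = 36.9061 psu.
Increase required: 36.9061 − 35.70 = 1.2061 psu.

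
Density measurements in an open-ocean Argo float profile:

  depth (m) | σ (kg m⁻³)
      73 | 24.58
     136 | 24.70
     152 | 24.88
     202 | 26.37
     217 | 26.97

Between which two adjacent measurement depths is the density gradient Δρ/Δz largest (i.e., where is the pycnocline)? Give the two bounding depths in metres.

Compute the density gradient over each adjacent pair:
  73–136 m: Δρ/Δz = 0.12/63 = 1.9 × 10⁻³ kg m⁻⁴
  136–152 m: Δρ/Δz = 0.18/16 = 0.011 kg m⁻⁴
  152–202 m: Δρ/Δz = 1.49/50 = 0.030 kg m⁻⁴
  202–217 m: Δρ/Δz = 0.60/15 = 0.040 kg m⁻⁴
The largest gradient is in the 202–217 m interval — the pycnocline.

202–217 m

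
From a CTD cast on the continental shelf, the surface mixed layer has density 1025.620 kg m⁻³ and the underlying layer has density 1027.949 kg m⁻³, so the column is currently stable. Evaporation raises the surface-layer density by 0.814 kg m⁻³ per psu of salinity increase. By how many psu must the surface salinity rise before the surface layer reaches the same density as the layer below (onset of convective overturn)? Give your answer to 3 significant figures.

2.86 psu

Density deficit of the surface layer: 1027.949 − 1025.620 = 2.329 kg m⁻³.
Required change = 2.329 / 0.814 = 2.86 psu.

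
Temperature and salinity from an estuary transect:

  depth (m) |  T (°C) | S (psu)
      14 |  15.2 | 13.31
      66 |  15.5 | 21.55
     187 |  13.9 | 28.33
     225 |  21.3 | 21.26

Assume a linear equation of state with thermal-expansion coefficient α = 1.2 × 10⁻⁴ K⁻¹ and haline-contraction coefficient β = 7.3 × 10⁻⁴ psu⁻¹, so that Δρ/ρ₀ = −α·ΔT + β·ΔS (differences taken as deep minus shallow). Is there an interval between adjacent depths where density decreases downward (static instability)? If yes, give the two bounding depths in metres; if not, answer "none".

Evaluate Δρ/ρ₀ = −αΔT + βΔS across each adjacent pair:
  14–66 m: −αΔT+βΔS = −(1.2 × 10⁻⁴)(+0.3)+(7.3 × 10⁻⁴)(+8.24) = 6.0 × 10⁻³ → stable
  66–187 m: −αΔT+βΔS = −(1.2 × 10⁻⁴)(-1.6)+(7.3 × 10⁻⁴)(+6.78) = 5.1 × 10⁻³ → stable
  187–225 m: −αΔT+βΔS = −(1.2 × 10⁻⁴)(+7.4)+(7.3 × 10⁻⁴)(-7.07) = -6.0 × 10⁻³ → UNSTABLE
The 187–225 m interval has Δρ < 0: lighter water underlies denser water.

187–225 m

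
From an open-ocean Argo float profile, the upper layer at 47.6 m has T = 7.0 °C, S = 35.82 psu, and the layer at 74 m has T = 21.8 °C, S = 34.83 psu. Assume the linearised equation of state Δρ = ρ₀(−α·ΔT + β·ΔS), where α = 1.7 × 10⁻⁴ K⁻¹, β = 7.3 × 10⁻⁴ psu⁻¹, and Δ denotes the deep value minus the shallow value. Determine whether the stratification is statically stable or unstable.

unstable

ΔT = 21.8 − 7.0 = +14.8 K and ΔS = 34.83 − 35.82 = -0.99 psu (deep − shallow).
−αΔT = -2.516 × 10⁻³; βΔS = -7.227 × 10⁻⁴; sum Δρ/ρ₀ = -3.2387 × 10⁻³.
Δρ/ρ₀ < 0, so Δρ < 0: deeper water is lighter → statically unstable; the column would overturn.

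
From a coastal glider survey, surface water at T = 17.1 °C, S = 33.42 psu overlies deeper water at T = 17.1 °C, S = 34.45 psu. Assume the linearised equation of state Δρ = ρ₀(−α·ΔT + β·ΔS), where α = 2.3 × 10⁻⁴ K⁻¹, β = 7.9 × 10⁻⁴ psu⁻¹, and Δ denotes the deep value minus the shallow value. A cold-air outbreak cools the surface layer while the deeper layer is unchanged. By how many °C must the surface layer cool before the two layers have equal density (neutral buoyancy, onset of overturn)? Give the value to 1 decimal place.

3.5 °C

Neutral buoyancy requires Δρ = 0, i.e. −α(T_deep − T_surf′) + β(S_deep − S_surf) = 0.
T_surf′ = T_deep − (β/α)·ΔS = 17.1 − (7.9 × 10⁻⁴/2.3 × 10⁻⁴)·(+1.03) = 13.562 °C.
Cooling required: 17.1 − (13.562) = 3.538 °C.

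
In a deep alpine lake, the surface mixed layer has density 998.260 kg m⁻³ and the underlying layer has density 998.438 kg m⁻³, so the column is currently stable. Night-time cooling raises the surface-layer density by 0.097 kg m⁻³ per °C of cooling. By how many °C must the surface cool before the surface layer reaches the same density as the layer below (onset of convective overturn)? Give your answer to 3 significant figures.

1.84 °C

Density deficit of the surface layer: 998.438 − 998.260 = 0.178 kg m⁻³.
Required change = 0.178 / 0.097 = 1.84 °C.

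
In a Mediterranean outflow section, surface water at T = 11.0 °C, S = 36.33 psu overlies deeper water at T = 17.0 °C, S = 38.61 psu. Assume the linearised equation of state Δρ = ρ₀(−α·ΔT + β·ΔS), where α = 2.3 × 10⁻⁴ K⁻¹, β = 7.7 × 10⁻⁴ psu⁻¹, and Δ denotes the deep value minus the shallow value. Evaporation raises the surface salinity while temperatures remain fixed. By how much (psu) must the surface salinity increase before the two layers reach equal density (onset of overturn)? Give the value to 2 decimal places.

0.49 psu

Neutral buoyancy requires −α(T_deep − T_surf) + β(S_deep − S_surf′) = 0.
S_surf′ = S_deep − (α/β)·ΔT = 38.61 − (2.3 × 10⁻⁴/7.7 × 10⁻⁴)·(+6.0) = 36.8178 psu.
Increase required: 36.8178 − 36.33 = 0.4878 psu.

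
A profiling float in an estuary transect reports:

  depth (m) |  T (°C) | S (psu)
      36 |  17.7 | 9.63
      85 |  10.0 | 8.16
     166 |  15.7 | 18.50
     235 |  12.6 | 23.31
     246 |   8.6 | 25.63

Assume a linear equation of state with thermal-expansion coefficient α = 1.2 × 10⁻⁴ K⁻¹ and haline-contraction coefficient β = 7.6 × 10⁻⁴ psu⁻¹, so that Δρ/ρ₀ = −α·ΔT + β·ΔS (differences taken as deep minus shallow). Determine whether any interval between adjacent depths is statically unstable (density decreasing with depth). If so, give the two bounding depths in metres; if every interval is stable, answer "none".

Evaluate Δρ/ρ₀ = −αΔT + βΔS across each adjacent pair:
  36–85 m: −αΔT+βΔS = −(1.2 × 10⁻⁴)(-7.7)+(7.6 × 10⁻⁴)(-1.47) = -1.9 × 10⁻⁴ → UNSTABLE
  85–166 m: −αΔT+βΔS = −(1.2 × 10⁻⁴)(+5.7)+(7.6 × 10⁻⁴)(+10.34) = 7.2 × 10⁻³ → stable
  166–235 m: −αΔT+βΔS = −(1.2 × 10⁻⁴)(-3.1)+(7.6 × 10⁻⁴)(+4.81) = 4.0 × 10⁻³ → stable
  235–246 m: −αΔT+βΔS = −(1.2 × 10⁻⁴)(-4.0)+(7.6 × 10⁻⁴)(+2.32) = 2.2 × 10⁻³ → stable
The 36–85 m interval has Δρ < 0: lighter water underlies denser water.

36–85 m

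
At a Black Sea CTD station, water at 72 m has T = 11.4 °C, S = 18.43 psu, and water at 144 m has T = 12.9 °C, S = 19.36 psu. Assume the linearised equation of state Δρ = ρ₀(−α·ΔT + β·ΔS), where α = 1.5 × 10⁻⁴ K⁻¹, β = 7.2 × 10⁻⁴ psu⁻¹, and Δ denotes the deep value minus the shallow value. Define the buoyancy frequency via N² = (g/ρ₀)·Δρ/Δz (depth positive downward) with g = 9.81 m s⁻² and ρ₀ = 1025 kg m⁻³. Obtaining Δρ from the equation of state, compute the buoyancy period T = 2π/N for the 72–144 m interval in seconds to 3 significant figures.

ΔT = +1.5 K, ΔS = +0.93 psu (deep − shallow).
Δρ/ρ₀ = −αΔT + βΔS = -2.25 × 10⁻⁴ + 6.696 × 10⁻⁴ = 4.446 × 10⁻⁴, so Δρ ≈ 0.4557 kg m⁻³.
N² = (g/ρ₀)·Δρ/Δz = g·(Δρ/ρ₀)/Δz = 9.81 × 4.446 × 10⁻⁴ / 72 = 6.0577 × 10⁻⁵ s⁻².
N = √(6.0577 × 10⁻⁵) = 7.7831 × 10⁻³ rad s⁻¹ → T = 2π/N = 807.29 s ≈ 807 s.

807 s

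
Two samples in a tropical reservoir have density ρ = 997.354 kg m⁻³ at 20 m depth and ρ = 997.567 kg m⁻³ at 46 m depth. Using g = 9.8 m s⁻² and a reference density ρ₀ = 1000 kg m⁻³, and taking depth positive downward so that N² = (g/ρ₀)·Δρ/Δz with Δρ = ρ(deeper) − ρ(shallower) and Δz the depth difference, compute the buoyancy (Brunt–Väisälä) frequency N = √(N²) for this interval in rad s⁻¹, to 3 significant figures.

8.96 × 10⁻³ rad s⁻¹

Δρ = 997.567 − 997.354 = 0.213 kg m⁻³ over Δz = 46 − 20 = 26 m.
N² = (9.8/1000) × (0.213/26) = 8.0285 × 10⁻⁵ s⁻².
N = √(8.0285 × 10⁻⁵) = 8.9602 × 10⁻³ rad s⁻¹ ≈ 8.96 × 10⁻³ rad s⁻¹.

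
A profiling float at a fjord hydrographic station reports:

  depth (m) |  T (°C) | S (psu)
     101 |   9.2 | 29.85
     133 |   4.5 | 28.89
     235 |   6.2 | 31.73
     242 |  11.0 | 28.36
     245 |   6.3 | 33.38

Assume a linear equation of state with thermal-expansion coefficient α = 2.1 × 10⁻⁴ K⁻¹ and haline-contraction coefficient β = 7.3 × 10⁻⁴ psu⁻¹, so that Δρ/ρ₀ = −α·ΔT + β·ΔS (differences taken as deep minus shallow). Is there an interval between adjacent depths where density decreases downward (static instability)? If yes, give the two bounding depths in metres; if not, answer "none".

235–242 m

Evaluate Δρ/ρ₀ = −αΔT + βΔS across each adjacent pair:
  101–133 m: −αΔT+βΔS = −(2.1 × 10⁻⁴)(-4.7)+(7.3 × 10⁻⁴)(-0.96) = 2.9 × 10⁻⁴ → stable
  133–235 m: −αΔT+βΔS = −(2.1 × 10⁻⁴)(+1.7)+(7.3 × 10⁻⁴)(+2.84) = 1.7 × 10⁻³ → stable
  235–242 m: −αΔT+βΔS = −(2.1 × 10⁻⁴)(+4.8)+(7.3 × 10⁻⁴)(-3.37) = -3.5 × 10⁻³ → UNSTABLE
  242–245 m: −αΔT+βΔS = −(2.1 × 10⁻⁴)(-4.7)+(7.3 × 10⁻⁴)(+5.02) = 4.7 × 10⁻³ → stable
The 235–242 m interval has Δρ < 0: lighter water underlies denser water.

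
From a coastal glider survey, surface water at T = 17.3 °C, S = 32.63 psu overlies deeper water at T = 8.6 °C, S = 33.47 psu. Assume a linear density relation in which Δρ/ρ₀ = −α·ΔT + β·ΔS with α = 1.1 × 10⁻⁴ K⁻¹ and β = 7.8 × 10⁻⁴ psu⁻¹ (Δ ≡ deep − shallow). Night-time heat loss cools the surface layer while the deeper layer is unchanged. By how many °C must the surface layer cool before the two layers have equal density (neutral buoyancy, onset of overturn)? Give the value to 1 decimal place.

14.7 °C

Neutral buoyancy requires Δρ = 0, i.e. −α(T_deep − T_surf′) + β(S_deep − S_surf) = 0.
T_surf′ = T_deep − (β/α)·ΔS = 8.6 − (7.8 × 10⁻⁴/1.1 × 10⁻⁴)·(+0.84) = 2.644 °C.
Cooling required: 17.3 − (2.644) = 14.656 °C.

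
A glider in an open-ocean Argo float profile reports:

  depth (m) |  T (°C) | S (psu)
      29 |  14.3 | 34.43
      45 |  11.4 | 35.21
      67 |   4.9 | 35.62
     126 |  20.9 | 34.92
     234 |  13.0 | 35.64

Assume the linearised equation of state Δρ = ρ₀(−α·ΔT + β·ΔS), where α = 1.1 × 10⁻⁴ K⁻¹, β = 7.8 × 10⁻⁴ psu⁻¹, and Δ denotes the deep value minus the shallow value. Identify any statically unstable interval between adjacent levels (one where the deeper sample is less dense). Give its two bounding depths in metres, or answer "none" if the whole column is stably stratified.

Evaluate Δρ/ρ₀ = −αΔT + βΔS across each adjacent pair:
  29–45 m: −αΔT+βΔS = −(1.1 × 10⁻⁴)(-2.9)+(7.8 × 10⁻⁴)(+0.78) = 9.3 × 10⁻⁴ → stable
  45–67 m: −αΔT+βΔS = −(1.1 × 10⁻⁴)(-6.5)+(7.8 × 10⁻⁴)(+0.41) = 1.0 × 10⁻³ → stable
  67–126 m: −αΔT+βΔS = −(1.1 × 10⁻⁴)(+16.0)+(7.8 × 10⁻⁴)(-0.70) = -2.3 × 10⁻³ → UNSTABLE
  126–234 m: −αΔT+βΔS = −(1.1 × 10⁻⁴)(-7.9)+(7.8 × 10⁻⁴)(+0.72) = 1.4 × 10⁻³ → stable
The 67–126 m interval has Δρ < 0: lighter water underlies denser water.

67–126 m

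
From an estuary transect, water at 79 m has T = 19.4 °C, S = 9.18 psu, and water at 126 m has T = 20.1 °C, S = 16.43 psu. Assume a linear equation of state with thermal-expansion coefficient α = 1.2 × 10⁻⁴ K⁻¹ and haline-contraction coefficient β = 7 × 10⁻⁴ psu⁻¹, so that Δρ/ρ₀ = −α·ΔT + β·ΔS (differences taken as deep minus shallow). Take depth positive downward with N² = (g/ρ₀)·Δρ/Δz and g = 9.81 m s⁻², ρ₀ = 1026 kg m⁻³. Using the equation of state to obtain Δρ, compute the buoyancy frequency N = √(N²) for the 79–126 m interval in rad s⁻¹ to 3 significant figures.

0.0323 rad s⁻¹

ΔT = +0.7 K, ΔS = +7.25 psu (deep − shallow).
Δρ/ρ₀ = −αΔT + βΔS = -8.40 × 10⁻⁵ + 5.075 × 10⁻³ = 4.991 × 10⁻³, so Δρ ≈ 5.121 kg m⁻³.
N² = (g/ρ₀)·Δρ/Δz = g·(Δρ/ρ₀)/Δz = 9.81 × 4.991 × 10⁻³ / 47 = 1.0417 × 10⁻³ s⁻².
N = √(1.0417 × 10⁻³) = 0.032275 rad s⁻¹ ≈ 0.0323 rad s⁻¹.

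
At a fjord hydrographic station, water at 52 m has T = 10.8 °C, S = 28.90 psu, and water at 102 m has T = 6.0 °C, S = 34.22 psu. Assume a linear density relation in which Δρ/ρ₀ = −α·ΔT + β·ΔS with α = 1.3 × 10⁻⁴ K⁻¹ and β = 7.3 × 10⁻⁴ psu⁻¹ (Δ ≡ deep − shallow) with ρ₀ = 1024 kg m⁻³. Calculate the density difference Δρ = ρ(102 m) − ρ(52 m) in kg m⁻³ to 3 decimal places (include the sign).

ΔT = -4.8 K, ΔS = +5.32 psu (deep − shallow).
Δρ/ρ₀ = −(1.3 × 10⁻⁴)(-4.8) + (7.3 × 10⁻⁴)(+5.32) = 4.5076 × 10⁻³.
Δρ = 1024 × (4.5076 × 10⁻³) = +4.616 kg m⁻³.
Positive Δρ: denser below, stable.

+4.616 kg m⁻³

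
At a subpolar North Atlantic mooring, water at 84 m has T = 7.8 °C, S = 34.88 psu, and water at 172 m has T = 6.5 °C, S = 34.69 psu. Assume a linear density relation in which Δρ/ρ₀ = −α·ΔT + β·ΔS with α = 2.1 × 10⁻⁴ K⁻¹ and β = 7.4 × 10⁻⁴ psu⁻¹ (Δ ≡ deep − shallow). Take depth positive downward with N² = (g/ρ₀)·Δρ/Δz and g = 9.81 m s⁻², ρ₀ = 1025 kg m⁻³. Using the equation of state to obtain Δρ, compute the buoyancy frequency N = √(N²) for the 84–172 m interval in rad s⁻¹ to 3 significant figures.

3.84 × 10⁻³ rad s⁻¹

ΔT = -1.3 K, ΔS = -0.19 psu (deep − shallow).
Δρ/ρ₀ = −αΔT + βΔS = 2.73 × 10⁻⁴ − 1.406 × 10⁻⁴ = 1.324 × 10⁻⁴, so Δρ ≈ 0.1357 kg m⁻³.
N² = (g/ρ₀)·Δρ/Δz = g·(Δρ/ρ₀)/Δz = 9.81 × 1.324 × 10⁻⁴ / 88 = 1.4760 × 10⁻⁵ s⁻².
N = √(1.4760 × 10⁻⁵) = 3.8419 × 10⁻³ rad s⁻¹ ≈ 3.84 × 10⁻³ rad s⁻¹.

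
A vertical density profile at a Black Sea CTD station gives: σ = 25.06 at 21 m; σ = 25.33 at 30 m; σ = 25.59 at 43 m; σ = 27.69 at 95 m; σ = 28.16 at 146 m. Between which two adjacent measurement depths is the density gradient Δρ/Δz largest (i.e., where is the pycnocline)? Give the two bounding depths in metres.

43–95 m

Compute the density gradient over each adjacent pair:
  21–30 m: Δρ/Δz = 0.27/9 = 0.030 kg m⁻⁴
  30–43 m: Δρ/Δz = 0.26/13 = 0.020 kg m⁻⁴
  43–95 m: Δρ/Δz = 2.10/52 = 0.040 kg m⁻⁴
  95–146 m: Δρ/Δz = 0.47/51 = 9.2 × 10⁻³ kg m⁻⁴
The largest gradient is in the 43–95 m interval — the pycnocline.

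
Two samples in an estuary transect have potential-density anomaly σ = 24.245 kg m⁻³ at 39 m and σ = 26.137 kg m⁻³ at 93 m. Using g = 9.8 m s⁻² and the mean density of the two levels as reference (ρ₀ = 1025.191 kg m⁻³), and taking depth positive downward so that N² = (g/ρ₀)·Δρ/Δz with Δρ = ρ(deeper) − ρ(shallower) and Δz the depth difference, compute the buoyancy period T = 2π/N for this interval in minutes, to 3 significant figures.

Δρ = 1026.137 − 1024.245 = 1.892 kg m⁻³ over Δz = 93 − 39 = 54 m.
N² = (9.8/1025.191) × (1.892/54) = 3.3493 × 10⁻⁴ s⁻².
N = √(3.3493 × 10⁻⁴) = 0.018301 rad s⁻¹, so T = 2π/N = 343.32 s = 5.7220 min ≈ 5.72 min.

5.72 min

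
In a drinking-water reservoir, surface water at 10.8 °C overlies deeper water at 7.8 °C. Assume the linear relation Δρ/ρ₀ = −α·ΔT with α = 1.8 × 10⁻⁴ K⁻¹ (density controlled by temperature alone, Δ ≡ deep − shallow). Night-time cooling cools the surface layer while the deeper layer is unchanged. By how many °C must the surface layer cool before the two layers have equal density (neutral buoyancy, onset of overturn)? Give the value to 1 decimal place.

3.0 °C

With temperature the only control, equal density requires T_surf′ = T_deep.
T_surf′ = 7.8 °C.
Cooling required: 10.8 − 7.8 = 3.0 °C.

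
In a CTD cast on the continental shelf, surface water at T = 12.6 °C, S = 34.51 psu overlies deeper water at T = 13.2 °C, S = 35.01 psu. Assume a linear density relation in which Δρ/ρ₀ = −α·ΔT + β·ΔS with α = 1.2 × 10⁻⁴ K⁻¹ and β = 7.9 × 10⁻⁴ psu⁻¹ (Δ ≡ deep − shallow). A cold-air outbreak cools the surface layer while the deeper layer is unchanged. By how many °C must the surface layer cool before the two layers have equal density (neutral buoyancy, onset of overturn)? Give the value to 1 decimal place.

2.7 °C

Neutral buoyancy requires Δρ = 0, i.e. −α(T_deep − T_surf′) + β(S_deep − S_surf) = 0.
T_surf′ = T_deep − (β/α)·ΔS = 13.2 − (7.9 × 10⁻⁴/1.2 × 10⁻⁴)·(+0.50) = 9.908 °C.
Cooling required: 12.6 − (9.908) = 2.692 °C.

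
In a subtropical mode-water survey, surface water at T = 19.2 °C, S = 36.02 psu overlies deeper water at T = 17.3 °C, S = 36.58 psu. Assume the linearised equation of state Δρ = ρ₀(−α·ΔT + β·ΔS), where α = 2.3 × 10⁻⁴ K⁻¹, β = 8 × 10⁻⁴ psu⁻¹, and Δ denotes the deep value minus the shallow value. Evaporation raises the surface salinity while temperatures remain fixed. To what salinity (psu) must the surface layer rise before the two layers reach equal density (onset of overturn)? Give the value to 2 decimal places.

37.13 psu

Neutral buoyancy requires −α(T_deep − T_surf) + β(S_deep − S_surf′) = 0.
S_surf′ = S_deep − (α/β)·ΔT = 36.58 − (2.3 × 10⁻⁴/8 × 10⁻⁴)·(-1.9) = 37.1262 psu.
Increase required: 37.1262 − 36.02 = 1.1062 psu.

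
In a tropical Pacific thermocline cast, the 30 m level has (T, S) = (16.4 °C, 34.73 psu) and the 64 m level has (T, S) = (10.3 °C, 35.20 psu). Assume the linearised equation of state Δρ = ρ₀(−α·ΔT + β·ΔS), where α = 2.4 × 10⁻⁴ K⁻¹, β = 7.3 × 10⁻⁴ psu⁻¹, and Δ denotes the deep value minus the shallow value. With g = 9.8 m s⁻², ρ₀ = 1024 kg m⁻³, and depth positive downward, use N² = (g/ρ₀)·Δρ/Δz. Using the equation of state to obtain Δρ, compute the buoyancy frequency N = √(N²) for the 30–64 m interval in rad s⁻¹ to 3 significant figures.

0.0228 rad s⁻¹

ΔT = -6.1 K, ΔS = +0.47 psu (deep − shallow).
Δρ/ρ₀ = −αΔT + βΔS = 1.464 × 10⁻³ + 3.431 × 10⁻⁴ = 1.8071 × 10⁻³, so Δρ ≈ 1.850 kg m⁻³.
N² = (g/ρ₀)·Δρ/Δz = g·(Δρ/ρ₀)/Δz = 9.8 × 1.8071 × 10⁻³ / 34 = 5.2087 × 10⁻⁴ s⁻².
N = √(5.2087 × 10⁻⁴) = 0.022823 rad s⁻¹ ≈ 0.0228 rad s⁻¹.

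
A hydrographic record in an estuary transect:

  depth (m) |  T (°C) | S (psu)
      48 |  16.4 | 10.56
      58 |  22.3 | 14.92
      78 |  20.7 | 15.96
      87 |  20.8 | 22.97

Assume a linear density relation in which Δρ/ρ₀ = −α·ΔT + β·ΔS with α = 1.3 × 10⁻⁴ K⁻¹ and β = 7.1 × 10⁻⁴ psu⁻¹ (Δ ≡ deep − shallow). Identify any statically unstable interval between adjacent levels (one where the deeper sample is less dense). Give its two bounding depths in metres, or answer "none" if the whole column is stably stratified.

none

Evaluate Δρ/ρ₀ = −αΔT + βΔS across each adjacent pair:
  48–58 m: −αΔT+βΔS = −(1.3 × 10⁻⁴)(+5.9)+(7.1 × 10⁻⁴)(+4.36) = 2.3 × 10⁻³ → stable
  58–78 m: −αΔT+βΔS = −(1.3 × 10⁻⁴)(-1.6)+(7.1 × 10⁻⁴)(+1.04) = 9.5 × 10⁻⁴ → stable
  78–87 m: −αΔT+βΔS = −(1.3 × 10⁻⁴)(+0.1)+(7.1 × 10⁻⁴)(+7.01) = 5.0 × 10⁻³ → stable
Every interval has Δρ > 0: the column is stably stratified throughout.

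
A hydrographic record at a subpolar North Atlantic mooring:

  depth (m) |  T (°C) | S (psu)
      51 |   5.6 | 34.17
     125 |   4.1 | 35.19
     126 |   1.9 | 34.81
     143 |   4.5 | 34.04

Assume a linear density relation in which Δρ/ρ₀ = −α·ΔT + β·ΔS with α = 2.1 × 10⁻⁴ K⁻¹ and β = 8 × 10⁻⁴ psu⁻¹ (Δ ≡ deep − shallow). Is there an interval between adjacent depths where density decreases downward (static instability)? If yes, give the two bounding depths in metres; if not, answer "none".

Evaluate Δρ/ρ₀ = −αΔT + βΔS across each adjacent pair:
  51–125 m: −αΔT+βΔS = −(2.1 × 10⁻⁴)(-1.5)+(8 × 10⁻⁴)(+1.02) = 1.1 × 10⁻³ → stable
  125–126 m: −αΔT+βΔS = −(2.1 × 10⁻⁴)(-2.2)+(8 × 10⁻⁴)(-0.38) = 1.6 × 10⁻⁴ → stable
  126–143 m: −αΔT+βΔS = −(2.1 × 10⁻⁴)(+2.6)+(8 × 10⁻⁴)(-0.77) = -1.2 × 10⁻³ → UNSTABLE
The 126–143 m interval has Δρ < 0: lighter water underlies denser water.

126–143 m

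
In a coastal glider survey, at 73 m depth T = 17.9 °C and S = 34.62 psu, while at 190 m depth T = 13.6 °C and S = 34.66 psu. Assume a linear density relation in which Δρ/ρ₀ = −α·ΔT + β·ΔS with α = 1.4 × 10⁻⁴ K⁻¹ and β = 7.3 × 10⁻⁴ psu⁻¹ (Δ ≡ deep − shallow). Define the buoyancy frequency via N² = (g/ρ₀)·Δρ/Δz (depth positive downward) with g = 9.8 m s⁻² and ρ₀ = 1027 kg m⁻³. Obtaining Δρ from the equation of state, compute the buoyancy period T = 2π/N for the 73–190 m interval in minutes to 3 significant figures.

14.4 min

ΔT = -4.3 K, ΔS = +0.04 psu (deep − shallow).
Δρ/ρ₀ = −αΔT + βΔS = 6.02 × 10⁻⁴ + 2.92 × 10⁻⁵ = 6.312 × 10⁻⁴, so Δρ ≈ 0.6482 kg m⁻³.
N² = (g/ρ₀)·Δρ/Δz = g·(Δρ/ρ₀)/Δz = 9.8 × 6.312 × 10⁻⁴ / 117 = 5.2870 × 10⁻⁵ s⁻².
N = √(5.2870 × 10⁻⁵) = 7.2712 × 10⁻³ rad s⁻¹ → T = 2π/N = 864.12 s = 14.402 min ≈ 14.4 min.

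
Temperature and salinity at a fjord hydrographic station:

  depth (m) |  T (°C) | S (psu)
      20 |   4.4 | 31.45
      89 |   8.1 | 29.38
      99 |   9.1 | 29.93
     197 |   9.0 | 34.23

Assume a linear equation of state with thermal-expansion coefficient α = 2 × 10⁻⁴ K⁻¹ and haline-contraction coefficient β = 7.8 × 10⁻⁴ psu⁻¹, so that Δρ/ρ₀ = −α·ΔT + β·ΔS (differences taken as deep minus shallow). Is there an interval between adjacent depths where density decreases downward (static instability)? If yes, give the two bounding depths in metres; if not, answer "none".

Evaluate Δρ/ρ₀ = −αΔT + βΔS across each adjacent pair:
  20–89 m: −αΔT+βΔS = −(2 × 10⁻⁴)(+3.7)+(7.8 × 10⁻⁴)(-2.07) = -2.4 × 10⁻³ → UNSTABLE
  89–99 m: −αΔT+βΔS = −(2 × 10⁻⁴)(+1.0)+(7.8 × 10⁻⁴)(+0.55) = 2.3 × 10⁻⁴ → stable
  99–197 m: −αΔT+βΔS = −(2 × 10⁻⁴)(-0.1)+(7.8 × 10⁻⁴)(+4.30) = 3.4 × 10⁻³ → stable
The 20–89 m interval has Δρ < 0: lighter water underlies denser water.

20–89 m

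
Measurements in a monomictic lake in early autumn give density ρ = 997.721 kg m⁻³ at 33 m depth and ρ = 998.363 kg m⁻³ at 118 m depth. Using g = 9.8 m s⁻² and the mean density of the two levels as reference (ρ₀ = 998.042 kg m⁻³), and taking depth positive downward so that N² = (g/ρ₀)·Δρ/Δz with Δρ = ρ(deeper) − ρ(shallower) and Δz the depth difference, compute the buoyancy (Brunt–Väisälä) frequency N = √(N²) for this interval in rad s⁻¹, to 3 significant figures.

Δρ = 998.363 − 997.721 = 0.642 kg m⁻³ over Δz = 118 − 33 = 85 m.
N² = (9.8/998.042) × (0.642/85) = 7.4164 × 10⁻⁵ s⁻².
N = √(7.4164 × 10⁻⁵) = 8.6119 × 10⁻³ rad s⁻¹ ≈ 8.61 × 10⁻³ rad s⁻¹.

8.61 × 10⁻³ rad s⁻¹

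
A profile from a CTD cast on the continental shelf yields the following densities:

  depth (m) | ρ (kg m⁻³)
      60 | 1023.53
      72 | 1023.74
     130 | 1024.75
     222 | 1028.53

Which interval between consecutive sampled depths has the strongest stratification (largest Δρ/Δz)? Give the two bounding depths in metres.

Compute the density gradient over each adjacent pair:
  60–72 m: Δρ/Δz = 0.21/12 = 0.017 kg m⁻⁴
  72–130 m: Δρ/Δz = 1.01/58 = 0.017 kg m⁻⁴
  130–222 m: Δρ/Δz = 3.78/92 = 0.041 kg m⁻⁴
The largest gradient is in the 130–222 m interval — the pycnocline.

130–222 m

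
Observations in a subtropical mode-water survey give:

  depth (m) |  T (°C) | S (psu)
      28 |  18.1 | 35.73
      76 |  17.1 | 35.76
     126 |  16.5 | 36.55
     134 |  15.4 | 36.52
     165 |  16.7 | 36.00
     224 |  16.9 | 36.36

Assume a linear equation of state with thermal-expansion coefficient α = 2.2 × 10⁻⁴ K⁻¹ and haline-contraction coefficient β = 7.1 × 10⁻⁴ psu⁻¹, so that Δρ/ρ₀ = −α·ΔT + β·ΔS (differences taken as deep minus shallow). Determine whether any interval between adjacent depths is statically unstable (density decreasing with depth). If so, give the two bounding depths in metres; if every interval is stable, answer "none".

Evaluate Δρ/ρ₀ = −αΔT + βΔS across each adjacent pair:
  28–76 m: −αΔT+βΔS = −(2.2 × 10⁻⁴)(-1.0)+(7.1 × 10⁻⁴)(+0.03) = 2.4 × 10⁻⁴ → stable
  76–126 m: −αΔT+βΔS = −(2.2 × 10⁻⁴)(-0.6)+(7.1 × 10⁻⁴)(+0.79) = 6.9 × 10⁻⁴ → stable
  126–134 m: −αΔT+βΔS = −(2.2 × 10⁻⁴)(-1.1)+(7.1 × 10⁻⁴)(-0.03) = 2.2 × 10⁻⁴ → stable
  134–165 m: −αΔT+βΔS = −(2.2 × 10⁻⁴)(+1.3)+(7.1 × 10⁻⁴)(-0.52) = -6.6 × 10⁻⁴ → UNSTABLE
  165–224 m: −αΔT+βΔS = −(2.2 × 10⁻⁴)(+0.2)+(7.1 × 10⁻⁴)(+0.36) = 2.1 × 10⁻⁴ → stable
The 134–165 m interval has Δρ < 0: lighter water underlies denser water.

134–165 m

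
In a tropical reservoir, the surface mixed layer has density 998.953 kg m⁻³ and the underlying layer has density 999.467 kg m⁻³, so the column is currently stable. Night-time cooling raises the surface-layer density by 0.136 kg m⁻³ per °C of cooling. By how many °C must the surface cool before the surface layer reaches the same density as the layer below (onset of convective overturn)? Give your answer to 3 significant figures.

Density deficit of the surface layer: 999.467 − 998.953 = 0.514 kg m⁻³.
Required change = 0.514 / 0.136 = 3.78 °C.

3.78 °C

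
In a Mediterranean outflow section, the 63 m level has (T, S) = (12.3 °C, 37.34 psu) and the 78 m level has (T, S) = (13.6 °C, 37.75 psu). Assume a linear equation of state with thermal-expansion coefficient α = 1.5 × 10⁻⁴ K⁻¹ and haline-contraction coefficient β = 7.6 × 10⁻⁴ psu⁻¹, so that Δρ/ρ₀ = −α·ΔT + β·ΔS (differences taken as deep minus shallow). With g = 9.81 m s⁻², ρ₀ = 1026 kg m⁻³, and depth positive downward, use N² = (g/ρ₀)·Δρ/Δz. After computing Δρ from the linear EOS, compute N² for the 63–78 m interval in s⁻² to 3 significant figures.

7.63 × 10⁻⁵ s⁻²

ΔT = +1.3 K, ΔS = +0.41 psu (deep − shallow).
Δρ/ρ₀ = −αΔT + βΔS = -1.95 × 10⁻⁴ + 3.116 × 10⁻⁴ = 1.166 × 10⁻⁴, so Δρ ≈ 0.1196 kg m⁻³.
N² = (g/ρ₀)·Δρ/Δz = g·(Δρ/ρ₀)/Δz = 9.81 × 1.166 × 10⁻⁴ / 15 = 7.6256 × 10⁻⁵ s⁻² ≈ 7.63 × 10⁻⁵ s⁻².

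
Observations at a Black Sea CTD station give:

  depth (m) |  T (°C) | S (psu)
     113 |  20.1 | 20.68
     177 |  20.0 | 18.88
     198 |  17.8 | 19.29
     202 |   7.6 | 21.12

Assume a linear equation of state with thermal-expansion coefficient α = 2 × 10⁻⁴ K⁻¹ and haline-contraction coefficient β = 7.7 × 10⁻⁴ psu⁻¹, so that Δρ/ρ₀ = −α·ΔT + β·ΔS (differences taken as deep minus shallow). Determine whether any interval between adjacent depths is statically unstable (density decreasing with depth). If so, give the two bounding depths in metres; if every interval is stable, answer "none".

Evaluate Δρ/ρ₀ = −αΔT + βΔS across each adjacent pair:
  113–177 m: −αΔT+βΔS = −(2 × 10⁻⁴)(-0.1)+(7.7 × 10⁻⁴)(-1.80) = -1.4 × 10⁻³ → UNSTABLE
  177–198 m: −αΔT+βΔS = −(2 × 10⁻⁴)(-2.2)+(7.7 × 10⁻⁴)(+0.41) = 7.6 × 10⁻⁴ → stable
  198–202 m: −αΔT+βΔS = −(2 × 10⁻⁴)(-10.2)+(7.7 × 10⁻⁴)(+1.83) = 3.4 × 10⁻³ → stable
The 113–177 m interval has Δρ < 0: lighter water underlies denser water.

113–177 m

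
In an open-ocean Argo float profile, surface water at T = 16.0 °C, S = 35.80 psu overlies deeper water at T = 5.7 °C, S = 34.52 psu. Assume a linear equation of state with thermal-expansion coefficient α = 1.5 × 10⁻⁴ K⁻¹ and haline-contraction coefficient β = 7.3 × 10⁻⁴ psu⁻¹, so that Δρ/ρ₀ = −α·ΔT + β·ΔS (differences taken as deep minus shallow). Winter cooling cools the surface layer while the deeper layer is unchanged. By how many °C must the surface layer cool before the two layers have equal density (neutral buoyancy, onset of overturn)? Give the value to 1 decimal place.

Neutral buoyancy requires Δρ = 0, i.e. −α(T_deep − T_surf′) + β(S_deep − S_surf) = 0.
T_surf′ = T_deep − (β/α)·ΔS = 5.7 − (7.3 × 10⁻⁴/1.5 × 10⁻⁴)·(-1.28) = 11.929 °C.
Cooling required: 16.0 − (11.929) = 4.071 °C.

4.1 °C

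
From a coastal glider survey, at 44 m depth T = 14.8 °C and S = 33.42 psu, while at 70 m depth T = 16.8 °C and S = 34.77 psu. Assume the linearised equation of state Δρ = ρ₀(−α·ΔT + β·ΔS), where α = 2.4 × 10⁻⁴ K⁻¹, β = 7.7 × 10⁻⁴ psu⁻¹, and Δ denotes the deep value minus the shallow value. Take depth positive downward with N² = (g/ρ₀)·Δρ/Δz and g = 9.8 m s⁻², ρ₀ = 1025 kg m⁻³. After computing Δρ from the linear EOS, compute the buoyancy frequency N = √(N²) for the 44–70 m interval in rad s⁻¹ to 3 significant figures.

ΔT = +2.0 K, ΔS = +1.35 psu (deep − shallow).
Δρ/ρ₀ = −αΔT + βΔS = -4.80 × 10⁻⁴ + 1.0395 × 10⁻³ = 5.595 × 10⁻⁴, so Δρ ≈ 0.5735 kg m⁻³.
N² = (g/ρ₀)·Δρ/Δz = g·(Δρ/ρ₀)/Δz = 9.8 × 5.595 × 10⁻⁴ / 26 = 2.1089 × 10⁻⁴ s⁻².
N = √(2.1089 × 10⁻⁴) = 0.014522 rad s⁻¹ ≈ 0.0145 rad s⁻¹.

0.0145 rad s⁻¹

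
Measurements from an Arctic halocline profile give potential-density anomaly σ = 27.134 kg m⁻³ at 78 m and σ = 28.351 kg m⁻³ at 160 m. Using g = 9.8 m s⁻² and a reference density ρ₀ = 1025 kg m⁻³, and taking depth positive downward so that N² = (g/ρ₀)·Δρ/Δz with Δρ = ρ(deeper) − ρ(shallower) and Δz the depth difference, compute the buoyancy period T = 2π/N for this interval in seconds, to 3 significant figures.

527 s

Δρ = 1028.351 − 1027.134 = 1.217 kg m⁻³ over Δz = 160 − 78 = 82 m.
N² = (9.8/1025) × (1.217/82) = 1.4190 × 10⁻⁴ s⁻².
N = √(1.4190 × 10⁻⁴) = 0.011912 rad s⁻¹, so T = 2π/N = 527.47 s ≈ 527 s.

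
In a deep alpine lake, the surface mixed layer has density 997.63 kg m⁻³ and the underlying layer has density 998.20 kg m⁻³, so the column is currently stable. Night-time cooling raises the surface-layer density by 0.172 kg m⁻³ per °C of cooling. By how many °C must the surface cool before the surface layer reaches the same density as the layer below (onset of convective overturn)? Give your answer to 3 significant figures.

Density deficit of the surface layer: 998.20 − 997.63 = 0.57 kg m⁻³.
Required change = 0.57 / 0.172 = 3.31 °C.

3.31 °C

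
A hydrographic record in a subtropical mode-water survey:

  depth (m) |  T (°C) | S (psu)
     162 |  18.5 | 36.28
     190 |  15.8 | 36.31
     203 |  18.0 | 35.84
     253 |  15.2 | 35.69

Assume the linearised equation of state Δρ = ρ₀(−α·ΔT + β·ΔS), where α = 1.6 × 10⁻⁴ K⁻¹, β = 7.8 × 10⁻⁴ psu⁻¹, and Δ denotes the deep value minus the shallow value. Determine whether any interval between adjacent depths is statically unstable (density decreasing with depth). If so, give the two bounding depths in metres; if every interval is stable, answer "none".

190–203 m

Evaluate Δρ/ρ₀ = −αΔT + βΔS across each adjacent pair:
  162–190 m: −αΔT+βΔS = −(1.6 × 10⁻⁴)(-2.7)+(7.8 × 10⁻⁴)(+0.03) = 4.6 × 10⁻⁴ → stable
  190–203 m: −αΔT+βΔS = −(1.6 × 10⁻⁴)(+2.2)+(7.8 × 10⁻⁴)(-0.47) = -7.2 × 10⁻⁴ → UNSTABLE
  203–253 m: −αΔT+βΔS = −(1.6 × 10⁻⁴)(-2.8)+(7.8 × 10⁻⁴)(-0.15) = 3.3 × 10⁻⁴ → stable
The 190–203 m interval has Δρ < 0: lighter water underlies denser water.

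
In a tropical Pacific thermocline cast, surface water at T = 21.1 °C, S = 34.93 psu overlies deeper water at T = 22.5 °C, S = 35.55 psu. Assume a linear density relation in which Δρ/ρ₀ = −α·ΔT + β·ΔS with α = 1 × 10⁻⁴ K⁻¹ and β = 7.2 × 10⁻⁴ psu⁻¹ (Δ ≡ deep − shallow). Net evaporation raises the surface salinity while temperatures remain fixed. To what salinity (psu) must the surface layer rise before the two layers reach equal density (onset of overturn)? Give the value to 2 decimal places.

35.36 psu

Neutral buoyancy requires −α(T_deep − T_surf) + β(S_deep − S_surf′) = 0.
S_surf′ = S_deep − (α/β)·ΔT = 35.55 − (1 × 10⁻⁴/7.2 × 10⁻⁴)·(+1.4) = 35.3556 psu.
Increase required: 35.3556 − 34.93 = 0.4256 psu.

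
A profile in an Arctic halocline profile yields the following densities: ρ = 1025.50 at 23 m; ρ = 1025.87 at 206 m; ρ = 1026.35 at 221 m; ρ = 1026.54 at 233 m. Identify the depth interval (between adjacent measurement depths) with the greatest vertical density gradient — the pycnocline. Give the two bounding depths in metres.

Compute the density gradient over each adjacent pair:
  23–206 m: Δρ/Δz = 0.37/183 = 2.0 × 10⁻³ kg m⁻⁴
  206–221 m: Δρ/Δz = 0.48/15 = 0.032 kg m⁻⁴
  221–233 m: Δρ/Δz = 0.19/12 = 0.016 kg m⁻⁴
The largest gradient is in the 206–221 m interval — the pycnocline.

206–221 m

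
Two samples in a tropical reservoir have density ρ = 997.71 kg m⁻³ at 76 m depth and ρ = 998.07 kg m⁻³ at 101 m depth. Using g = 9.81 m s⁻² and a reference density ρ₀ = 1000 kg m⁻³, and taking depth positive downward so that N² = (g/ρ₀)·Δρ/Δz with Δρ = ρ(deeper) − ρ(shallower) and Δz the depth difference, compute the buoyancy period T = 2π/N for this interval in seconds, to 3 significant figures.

529 s

Δρ = 998.07 − 997.71 = 0.36 kg m⁻³ over Δz = 101 − 76 = 25 m.
N² = (9.81/1000) × (0.36/25) = 1.4126 × 10⁻⁴ s⁻².
N = √(1.4126 × 10⁻⁴) = 0.011885 rad s⁻¹, so T = 2π/N = 528.67 s ≈ 529 s.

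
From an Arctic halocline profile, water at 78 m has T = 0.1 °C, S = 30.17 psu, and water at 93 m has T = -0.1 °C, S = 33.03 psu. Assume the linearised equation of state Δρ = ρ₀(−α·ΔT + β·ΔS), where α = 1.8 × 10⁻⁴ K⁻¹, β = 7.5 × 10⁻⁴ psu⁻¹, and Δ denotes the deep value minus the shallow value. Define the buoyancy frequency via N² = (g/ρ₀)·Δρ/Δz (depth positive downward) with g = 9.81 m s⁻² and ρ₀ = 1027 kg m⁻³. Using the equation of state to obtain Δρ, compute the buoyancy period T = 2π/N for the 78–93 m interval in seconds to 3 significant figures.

ΔT = -0.2 K, ΔS = +2.86 psu (deep − shallow).
Δρ/ρ₀ = −αΔT + βΔS = 3.60 × 10⁻⁵ + 2.145 × 10⁻³ = 2.181 × 10⁻³, so Δρ ≈ 2.240 kg m⁻³.
N² = (g/ρ₀)·Δρ/Δz = g·(Δρ/ρ₀)/Δz = 9.81 × 2.181 × 10⁻³ / 15 = 1.4264 × 10⁻³ s⁻².
N = √(1.4264 × 10⁻³) = 0.037768 rad s⁻¹ → T = 2π/N = 166.36 s ≈ 166 s.

166 s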